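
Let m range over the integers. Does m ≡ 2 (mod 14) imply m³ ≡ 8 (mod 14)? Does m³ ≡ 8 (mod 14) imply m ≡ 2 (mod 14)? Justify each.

Only the forward direction holds.

(⟹) Suppose m ≡ 2 (mod 14). Write m = 14j + 2. Then (14j + 2)³ = 2744j³ + 1176j² + 168j + 8 = 14(196j³ + 84j² + 12j) + 8, so m³ ≡ 8 (mod 14).

(⟸) This fails: take m = 4. Then 4³ = 64 ≡ 8 (mod 14), yet 4 ≡ 4 (mod 14), not 2.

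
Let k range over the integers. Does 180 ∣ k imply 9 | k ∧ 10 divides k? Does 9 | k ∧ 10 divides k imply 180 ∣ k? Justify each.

Only the forward direction holds.

(⇒) If 180 ∣ k, write k = 180q. Since 180 = 20·9, k = 9·(20q), so 9 ∣ k; and since 180 = 18·10, k = 10·(18q), so 10 ∣ k.

(⇐) This fails: take k = 90. Both 9 ∣ 90 and 10 ∣ 90, yet 90 is not a multiple of 180 (since 90 = 0·180 + 90), so 180 ∤ 90.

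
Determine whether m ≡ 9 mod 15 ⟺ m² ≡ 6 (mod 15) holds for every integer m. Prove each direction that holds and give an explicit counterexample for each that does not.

(→) Suppose m ≡ 9 mod 15. Write m = 15j + 9. Then (15j + 9)² = 225j² + 270j + 81 = 15(15j² + 18j + 5) + 6, so m² ≡ 6 (mod 15).

(←) This fails: take m = 6. Then 6² = 36 ≡ 6 (mod 15), yet 6 ≡ 6 (mod 15), not 9.

Not equivalent: only (⇒) holds.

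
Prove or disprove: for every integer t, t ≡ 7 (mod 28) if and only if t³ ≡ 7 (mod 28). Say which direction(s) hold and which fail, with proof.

Equivalent; both directions hold.

(⇒) Suppose t ≡ 7 (mod 28). Write t = 28j + 7. Then (28j + 7)³ = 21952j³ + 16464j² + 4116j + 343 = 28(784j³ + 588j² + 147j + 12) + 7, so t³ ≡ 7 (mod 28).

(⇐) Conversely, suppose t³ ≡ 7 (mod 28). The only residue r in {0, …, 27} with r³ ≡ 7 (mod 28) is r = 7, so t ≡ 7 (mod 28).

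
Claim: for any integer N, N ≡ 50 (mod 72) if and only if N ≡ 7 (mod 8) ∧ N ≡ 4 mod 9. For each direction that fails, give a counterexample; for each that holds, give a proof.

[⇒] This fails: N = 50 gives 50 ≡ 50 (mod 72) but 50 ≡ 2 (mod 8), so the conjunction on the right does not hold.

[⇐] This fails: N = 31 satisfies both congruences on the right (31 ≡ 7 mod 8 and 31 ≡ 4 mod 9) yet 31 ≡ 31 (mod 72), not 50.

Neither implication holds.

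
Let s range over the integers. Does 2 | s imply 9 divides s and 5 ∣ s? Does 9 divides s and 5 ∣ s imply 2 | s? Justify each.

Neither direction holds.

[⇒] This fails: take s = 2. Certainly 2 ∣ 2, but 9 ∤ 2.

[⇐] This fails: take s = 45. Both 9 ∣ 45 and 5 ∣ 45, yet 45 is not a multiple of 2 (since 45 = 22·2 + 1), so 2 ∤ 45.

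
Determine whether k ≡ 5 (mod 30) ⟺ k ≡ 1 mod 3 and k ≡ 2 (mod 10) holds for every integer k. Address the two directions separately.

Both directions fail.

(⇒) This fails: k = 5 gives 5 ≡ 5 (mod 30) but 5 ≡ 2 (mod 3), so the conjunction on the right does not hold.

(⇐) This fails: k = 22 satisfies both congruences on the right (22 ≡ 1 mod 3 and 22 ≡ 2 mod 10) yet 22 ≡ 22 (mod 30), not 5.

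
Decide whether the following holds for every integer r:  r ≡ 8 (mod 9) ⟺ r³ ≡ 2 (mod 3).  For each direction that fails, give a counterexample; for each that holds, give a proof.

The forward direction holds; the converse fails.

(⟹) Suppose r ≡ 8 (mod 9). Then r³ ≡ 8³ = 512 (mod 9), and since 3 ∣ 9, also r³ ≡ 2 (mod 3).

(⟸) This fails: take r = 2. Then 2³ = 8 ≡ 2 (mod 3), yet 2 ≡ 2 (mod 9), not 8.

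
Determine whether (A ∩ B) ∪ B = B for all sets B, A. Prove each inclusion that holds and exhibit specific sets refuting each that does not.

The two sets are equal.

Forward inclusion. Let x ∈ (A ∩ B) ∪ B. Then either x ∈ B and x ∉ A; or x ∈ B ∩ A. In each case x ∈ B, so (A ∩ B) ∪ B ⊆ B.

Reverse inclusion. Let x ∈ B. Then either x ∈ B and x ∉ A; or x ∈ B ∩ A. In each case x ∈ (A ∩ B) ∪ B, so B ⊆ (A ∩ B) ∪ B.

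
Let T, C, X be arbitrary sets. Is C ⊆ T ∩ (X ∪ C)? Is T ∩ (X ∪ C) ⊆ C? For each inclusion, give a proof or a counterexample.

Neither inclusion holds.

(⟹) This inclusion fails. Take T = ∅, C = {1}, X = ∅; then 1 ∈ C but 1 ∉ T ∩ (X ∪ C).

(⟸) This inclusion fails. Take T = {1}, C = ∅, X = {1}; then 1 ∈ T ∩ (X ∪ C) but 1 ∉ C.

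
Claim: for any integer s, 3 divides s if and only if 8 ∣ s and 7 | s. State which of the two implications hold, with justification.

(⇒) This fails: take s = 3. Certainly 3 ∣ 3, but 8 ∤ 3.

(⇐) This fails: take s = 56. Both 8 ∣ 56 and 7 ∣ 56, yet 56 is not a multiple of 3 (since 56 = 18·3 + 2), so 3 ∤ 56.

(⇒) fails and (⇐) fails.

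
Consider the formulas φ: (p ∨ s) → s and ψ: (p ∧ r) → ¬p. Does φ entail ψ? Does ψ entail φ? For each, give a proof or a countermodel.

Neither implication holds.

(⟹) This fails. Under p = T, s = T, r = T, the left side is true but the right side is false.

(⟸) This fails. Under p = T, s = F, r = F, the left side is false but the right side is true.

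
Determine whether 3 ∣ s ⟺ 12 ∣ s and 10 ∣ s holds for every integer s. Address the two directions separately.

The forward direction fails; the converse holds.

Forward direction. This fails: take s = 3. Certainly 3 ∣ 3, but 12 ∤ 3.

Converse. Suppose 12 ∣ s and 10 ∣ s. Any common multiple of 12 and 10 is a multiple of their lcm; here lcm(12, 10) = 12·10/gcd(12, 10) = 120/2 = 60, so 60 ∣ s. Since 3 ∣ 60, it follows that 3 ∣ s.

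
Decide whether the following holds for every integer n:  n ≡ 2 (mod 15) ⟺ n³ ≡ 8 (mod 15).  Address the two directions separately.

Both implications hold.

(⟹) Suppose n ≡ 2 (mod 15). Write n = 15j + 2. Then (15j + 2)³ = 3375j³ + 1350j² + 180j + 8 = 15(225j³ + 90j² + 12j) + 8, so n³ ≡ 8 (mod 15).

(⟸) Conversely, suppose n³ ≡ 8 (mod 15). The only residue r in {0, …, 14} with r³ ≡ 8 (mod 15) is r = 2, so n ≡ 2 (mod 15).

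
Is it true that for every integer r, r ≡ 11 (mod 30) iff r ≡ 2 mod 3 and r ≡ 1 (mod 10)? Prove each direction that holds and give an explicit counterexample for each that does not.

(⟹) Suppose r ≡ 11 (mod 30); write r = 30j + 11. Since 3 ∣ 30, reducing mod 3 gives r ≡ 11 ≡ 2 (mod 3); since 10 ∣ 30, reducing mod 10 gives r ≡ 11 ≡ 1 (mod 10).

(⟸) Conversely, if r ≡ 2 (mod 3) and r ≡ 1 (mod 10), then by the Chinese remainder theorem r ≡ 11 (mod 30). This is exactly r ≡ 11 (mod 30).

Both implications hold.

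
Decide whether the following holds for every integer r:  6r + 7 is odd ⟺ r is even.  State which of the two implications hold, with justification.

Forward direction. This fails: take r = 1. Then 6r + 7 = 13, which is odd, yet r = 1 is odd, not even.

Converse. Suppose r is even. Since 6 is even, 6r is even for every r, so 6r + 7 has the same parity as 7, which is odd. Hence 6r + 7 is odd.

Not equivalent: only (⇐) holds.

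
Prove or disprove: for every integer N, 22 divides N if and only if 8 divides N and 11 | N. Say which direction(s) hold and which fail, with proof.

Forward direction. This fails: take N = 22. Certainly 22 ∣ 22, but 8 ∤ 22.

Converse. Suppose 8 ∣ N and 11 ∣ N. Any common multiple of 8 and 11 is a multiple of their lcm; here gcd(8, 11) = 1, so lcm(8, 11) = 8·11 = 88, so 88 ∣ N. Since 22 ∣ 88, it follows that 22 ∣ N.

Only the converse holds.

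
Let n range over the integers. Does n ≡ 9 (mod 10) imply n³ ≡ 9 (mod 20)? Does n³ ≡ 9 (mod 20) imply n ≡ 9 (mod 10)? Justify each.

Not equivalent: only (⇐) holds.

(⇐) The residues r modulo 20 with r³ ≡ 9 (mod 20) are exactly {9}, and each is ≡ 9 (mod 10).

(⇒) This fails: take n = 19. Then 19 ≡ 9 (mod 10), but 19³ = 6859 ≡ 19 (mod 20), not 9.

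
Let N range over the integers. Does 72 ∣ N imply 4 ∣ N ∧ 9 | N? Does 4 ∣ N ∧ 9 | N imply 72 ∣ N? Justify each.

(→) If 72 ∣ N, write N = 72q. Since 72 = 18·4, N = 4·(18q), so 4 ∣ N; and since 72 = 8·9, N = 9·(8q), so 9 ∣ N.

(←) This fails: take N = 36. Both 4 ∣ 36 and 9 ∣ 36, yet 36 is not a multiple of 72 (since 36 = 0·72 + 36), so 72 ∤ 36.

Only the forward implication holds.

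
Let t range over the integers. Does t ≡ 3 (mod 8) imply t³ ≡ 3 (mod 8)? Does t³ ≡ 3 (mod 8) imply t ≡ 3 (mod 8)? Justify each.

Both implications hold.

(⇒) Suppose t ≡ 3 (mod 8). Write t = 8j + 3. Then (8j + 3)³ = 512j³ + 576j² + 216j + 27 = 8(64j³ + 72j² + 27j + 3) + 3, so t³ ≡ 3 (mod 8).

(⇐) Conversely, suppose t³ ≡ 3 (mod 8). The only residue r in {0, …, 7} with r³ ≡ 3 (mod 8) is r = 3, so t ≡ 3 (mod 8).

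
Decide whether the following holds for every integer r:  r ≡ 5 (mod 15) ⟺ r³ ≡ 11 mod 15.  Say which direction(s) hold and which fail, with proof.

(⇒) fails and (⇐) fails.

(⇒) This fails: take r = 5. Then 5 ≡ 5 (mod 15), but 5³ = 125 ≡ 5 (mod 15), not 11.

(⇐) This fails: take r = 11. Then 11³ = 1331 ≡ 11 (mod 15), yet 11 ≡ 11 (mod 15), not 5.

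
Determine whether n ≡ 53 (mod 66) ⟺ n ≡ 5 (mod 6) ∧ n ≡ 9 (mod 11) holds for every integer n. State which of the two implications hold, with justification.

Both directions hold; the statement is true.

(⟸) If n ≡ 5 (mod 6) and n ≡ 9 (mod 11), then by the Chinese remainder theorem n ≡ 53 (mod 66). This is exactly n ≡ 53 (mod 66).

(⟹) Suppose n ≡ 53 (mod 66); write n = 66j + 53. Since 6 ∣ 66, reducing mod 6 gives n ≡ 53 ≡ 5 (mod 6); since 11 ∣ 66, reducing mod 11 gives n ≡ 53 ≡ 9 (mod 11).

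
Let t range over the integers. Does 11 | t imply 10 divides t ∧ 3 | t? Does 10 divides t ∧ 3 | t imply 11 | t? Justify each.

(⇒) fails and (⇐) fails.

Forward direction. This fails: take t = 11. Certainly 11 ∣ 11, but 10 ∤ 11.

Converse. This fails: take t = 30. Both 10 ∣ 30 and 3 ∣ 30, yet 30 is not a multiple of 11 (since 30 = 2·11 + 8), so 11 ∤ 30.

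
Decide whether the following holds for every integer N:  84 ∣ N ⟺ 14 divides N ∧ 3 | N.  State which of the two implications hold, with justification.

(→) If 84 ∣ N, write N = 84q. Since 84 = 6·14, N = 14·(6q), so 14 ∣ N; and since 84 = 28·3, N = 3·(28q), so 3 ∣ N.

(←) This fails: take N = 42. Both 14 ∣ 42 and 3 ∣ 42, yet 42 is not a multiple of 84 (since 42 = 0·84 + 42), so 84 ∤ 42.

The forward direction holds; the converse fails.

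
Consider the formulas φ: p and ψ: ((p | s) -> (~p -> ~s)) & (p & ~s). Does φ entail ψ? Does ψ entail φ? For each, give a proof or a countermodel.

(⟸) Assume the antecedent. If p is true, p reduces to true regardless of the other variables. If p is false, the antecedent cannot hold. Either way p holds.

(⟹) This fails. Under p = T, s = T, the left side is true but the right side is false.

Only the reverse direction holds.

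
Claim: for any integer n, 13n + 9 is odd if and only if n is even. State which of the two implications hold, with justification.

Equivalent; both directions hold.

(⇐) Suppose n is even; write n = 2j. Then 13n + 9 = 13·(2j) + 9 = 2·13j + 9, which is odd.

(⇒) Suppose 13n + 9 is odd. Since 13 is odd, 13n and n have the same parity, so 13n + 9 ≡ n + 9 (mod 2). As 9 is odd, 13n + 9 is odd exactly when n is even. Thus n is even.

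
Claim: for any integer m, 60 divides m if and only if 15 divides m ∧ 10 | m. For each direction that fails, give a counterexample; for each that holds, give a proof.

The forward direction holds; the converse fails.

[⇒] If 60 ∣ m, write m = 60q. Since 60 = 4·15, m = 15·(4q), so 15 ∣ m; and since 60 = 6·10, m = 10·(6q), so 10 ∣ m.

[⇐] This fails: take m = 30. Both 15 ∣ 30 and 10 ∣ 30, yet 30 is not a multiple of 60 (since 30 = 0·60 + 30), so 60 ∤ 30.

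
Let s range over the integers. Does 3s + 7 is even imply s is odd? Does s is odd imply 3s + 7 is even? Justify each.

(→) Suppose 3s + 7 is even. Since 3 is odd, 3s and s have the same parity, so 3s + 7 ≡ s + 7 (mod 2). As 7 is odd, 3s + 7 is even exactly when s is odd. Thus s is odd.

(←) Conversely, suppose s is odd; write s = 2j + 1. Then 3s + 7 = 3·(2j + 1) + 7 = 2·3j + 10, which is even.

The biconditional holds.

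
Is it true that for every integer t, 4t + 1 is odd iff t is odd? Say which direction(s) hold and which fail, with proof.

Only the reverse direction holds.

(→) This fails: take t = 4. Then 4t + 1 = 17, which is odd, yet t = 4 is even, not odd.

(←) Suppose t is odd. Since 4 is even, 4t is even for every t, so 4t + 1 has the same parity as 1, which is odd. Hence 4t + 1 is odd.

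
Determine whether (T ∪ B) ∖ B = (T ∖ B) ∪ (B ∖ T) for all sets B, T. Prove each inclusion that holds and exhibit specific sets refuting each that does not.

The sets are not equal: only the forward inclusion holds.

(⊆) Let x ∈ (T ∪ B) ∖ B. Then x ∈ T and x ∉ B, from which x ∈ (T ∖ B) ∪ (B ∖ T).

(⊇) This inclusion fails. Take B = {1}, T = ∅; then 1 ∈ (T ∖ B) ∪ (B ∖ T) but 1 ∉ (T ∪ B) ∖ B.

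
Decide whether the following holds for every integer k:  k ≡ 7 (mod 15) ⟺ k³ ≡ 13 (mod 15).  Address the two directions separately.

Both implications hold.

Forward direction. Suppose k ≡ 7 (mod 15). Write k = 15j + 7. Then (15j + 7)³ = 3375j³ + 4725j² + 2205j + 343 = 15(225j³ + 315j² + 147j + 22) + 13, so k³ ≡ 13 (mod 15).

Converse. Suppose k³ ≡ 13 (mod 15). The only residue r in {0, …, 14} with r³ ≡ 13 (mod 15) is r = 7, so k ≡ 7 (mod 15).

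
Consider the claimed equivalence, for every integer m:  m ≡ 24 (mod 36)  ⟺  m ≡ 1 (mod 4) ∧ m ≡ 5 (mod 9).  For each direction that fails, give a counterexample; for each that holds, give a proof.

(⇒) This fails: m = 24 gives 24 ≡ 24 (mod 36) but 24 ≡ 0 (mod 4), so the conjunction on the right does not hold.

(⇐) This fails: m = 5 satisfies both congruences on the right (5 ≡ 1 mod 4 and 5 ≡ 5 mod 9) yet 5 ≡ 5 (mod 36), not 24.

Neither implication holds.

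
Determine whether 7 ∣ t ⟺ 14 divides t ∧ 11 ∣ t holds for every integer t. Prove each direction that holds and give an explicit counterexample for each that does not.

Forward direction. This fails: take t = 7. Certainly 7 ∣ 7, but 14 ∤ 7.

Converse. Suppose 14 ∣ t and 11 ∣ t. Any common multiple of 14 and 11 is a multiple of their lcm; here gcd(14, 11) = 1, so lcm(14, 11) = 14·11 = 154, so 154 ∣ t. Since 7 ∣ 154, it follows that 7 ∣ t.

Not equivalent: only (⇐) holds.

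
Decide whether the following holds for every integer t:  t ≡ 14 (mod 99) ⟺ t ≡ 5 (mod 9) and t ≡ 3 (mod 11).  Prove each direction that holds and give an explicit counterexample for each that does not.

[⇒] Suppose t ≡ 14 (mod 99); write t = 99j + 14. Since 9 ∣ 99, reducing mod 9 gives t ≡ 14 ≡ 5 (mod 9); since 11 ∣ 99, reducing mod 11 gives t ≡ 14 ≡ 3 (mod 11).

[⇐] Conversely, if t ≡ 5 (mod 9) and t ≡ 3 (mod 11), then by the Chinese remainder theorem t ≡ 14 (mod 99). This is exactly t ≡ 14 (mod 99).

Both implications hold.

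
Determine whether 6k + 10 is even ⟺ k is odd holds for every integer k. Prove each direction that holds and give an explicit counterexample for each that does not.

(→) This fails: take k = 4. Then 6k + 10 = 34, which is even, yet k = 4 is even, not odd.

(←) Suppose k is odd. Since 6 is even, 6k is even for every k, so 6k + 10 has the same parity as 10, which is even. Hence 6k + 10 is even.

Only the converse holds.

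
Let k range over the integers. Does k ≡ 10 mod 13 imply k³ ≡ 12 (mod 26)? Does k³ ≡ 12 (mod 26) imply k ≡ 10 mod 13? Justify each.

Both directions fail.

(⟹) This fails: take k = 23. Then 23 ≡ 10 (mod 13), but 23³ = 12167 ≡ 25 (mod 26), not 12.

(⟸) This fails: take k = 4. Then 4³ = 64 ≡ 12 (mod 26), yet 4 ≡ 4 (mod 13), not 10.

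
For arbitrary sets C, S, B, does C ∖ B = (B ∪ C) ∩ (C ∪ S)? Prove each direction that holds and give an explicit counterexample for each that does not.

The sets are not equal: only the forward inclusion holds.

Forward inclusion. Let x ∈ C ∖ B. Then either x ∈ C and x ∉ S, B; or x ∈ C ∩ S and x ∉ B. In each case x ∈ (B ∪ C) ∩ (C ∪ S), so C ∖ B ⊆ (B ∪ C) ∩ (C ∪ S).

Reverse inclusion. This inclusion fails. Take C = {1}, S = ∅, B = {1}; then 1 ∈ (B ∪ C) ∩ (C ∪ S) but 1 ∉ C ∖ B.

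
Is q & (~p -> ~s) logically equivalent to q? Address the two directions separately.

[⇐] This fails. Under p = F, q = T, s = T, the left side is false but the right side is true.

[⇒] Assume the antecedent. If p is true, the antecedent forces (p = T, q = T, s = F) or (p = T, q = T, s = T), and q holds there. If p is false, the antecedent forces (p = F, q = T, s = F), and q holds there. Either way q holds.

(⇒) holds; (⇐) fails.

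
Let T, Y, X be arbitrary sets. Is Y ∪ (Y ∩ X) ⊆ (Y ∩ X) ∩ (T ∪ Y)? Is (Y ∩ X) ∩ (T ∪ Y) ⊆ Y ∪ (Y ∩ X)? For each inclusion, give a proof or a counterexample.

(⊆) fails; (⊇) holds.

(⟹) This inclusion fails. Take T = ∅, Y = {1}, X = ∅; then 1 ∈ Y ∪ (Y ∩ X) but 1 ∉ (Y ∩ X) ∩ (T ∪ Y).

(⟸) Let x ∈ (Y ∩ X) ∩ (T ∪ Y). Then either x ∈ Y ∩ X and x ∉ T; or x ∈ T ∩ Y ∩ X. In each case x ∈ Y ∪ (Y ∩ X), so (Y ∩ X) ∩ (T ∪ Y) ⊆ Y ∪ (Y ∩ X).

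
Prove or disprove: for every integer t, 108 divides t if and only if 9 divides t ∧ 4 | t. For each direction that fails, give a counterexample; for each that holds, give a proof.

(→) If 108 ∣ t, write t = 108q. Since 108 = 12·9, t = 9·(12q), so 9 ∣ t; and since 108 = 27·4, t = 4·(27q), so 4 ∣ t.

(←) This fails: take t = 36. Both 9 ∣ 36 and 4 ∣ 36, yet 36 is not a multiple of 108 (since 36 = 0·108 + 36), so 108 ∤ 36.

Only the forward implication holds.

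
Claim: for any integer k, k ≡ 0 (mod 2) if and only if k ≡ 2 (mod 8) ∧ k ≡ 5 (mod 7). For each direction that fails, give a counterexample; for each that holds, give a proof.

(⇒) fails; (⇐) holds.

Forward direction. This fails: k = 0 gives 0 ≡ 0 (mod 2) but 0 ≡ 0 (mod 8), so the conjunction on the right does not hold.

Converse. If k ≡ 2 (mod 8) and k ≡ 5 (mod 7), then by the Chinese remainder theorem k ≡ 26 (mod 56). Since 26 ≡ 0 (mod 2) and 2 ∣ 56, we get k ≡ 0 (mod 2).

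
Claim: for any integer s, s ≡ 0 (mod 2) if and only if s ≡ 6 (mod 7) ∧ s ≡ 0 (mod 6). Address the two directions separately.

Only the reverse direction holds.

(⇒) This fails: s = 0 gives 0 ≡ 0 (mod 2) but 0 ≡ 0 (mod 7), so the conjunction on the right does not hold.

(⇐) Conversely, if s ≡ 6 (mod 7) and s ≡ 0 (mod 6), then by the Chinese remainder theorem s ≡ 6 (mod 42). Since 6 ≡ 0 (mod 2) and 2 ∣ 42, we get s ≡ 0 (mod 2).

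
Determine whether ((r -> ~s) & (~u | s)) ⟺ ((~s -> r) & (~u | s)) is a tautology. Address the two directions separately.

(⇒) fails and (⇐) fails.

(⇒) This fails. Under r = F, s = F, u = F, the left side is true but the right side is false.

(⇐) This fails. Under r = T, s = T, u = F, the left side is false but the right side is true.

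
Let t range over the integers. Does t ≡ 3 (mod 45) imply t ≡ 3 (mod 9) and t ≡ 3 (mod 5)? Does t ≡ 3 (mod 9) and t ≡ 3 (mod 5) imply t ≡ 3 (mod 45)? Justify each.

Both directions hold; the statement is true.

Forward direction. Suppose t ≡ 3 (mod 45); write t = 45j + 3. Since 9 ∣ 45, reducing mod 9 gives t ≡ 3 (mod 9); since 5 ∣ 45, reducing mod 5 gives t ≡ 3 (mod 5).

Converse. If t ≡ 3 (mod 9) and t ≡ 3 (mod 5), then by the Chinese remainder theorem t ≡ 3 (mod 45). This is exactly t ≡ 3 (mod 45).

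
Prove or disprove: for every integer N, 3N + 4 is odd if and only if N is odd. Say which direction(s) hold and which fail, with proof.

Both directions hold.

(→) Suppose 3N + 4 is odd. Since 3 is odd, 3N and N have the same parity, so 3N + 4 ≡ N + 4 (mod 2). As 4 is even, 3N + 4 is odd exactly when N is odd. Thus N is odd.

(←) Conversely, suppose N is odd; write N = 2j + 1. Then 3N + 4 = 3·(2j + 1) + 4 = 2·3j + 7, which is odd.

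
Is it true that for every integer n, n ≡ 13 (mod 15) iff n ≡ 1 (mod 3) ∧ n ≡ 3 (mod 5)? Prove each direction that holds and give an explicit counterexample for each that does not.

(⇐) If n ≡ 1 (mod 3) and n ≡ 3 (mod 5), then by the Chinese remainder theorem n ≡ 13 (mod 15). This is exactly n ≡ 13 (mod 15).

(⇒) Suppose n ≡ 13 (mod 15); write n = 15j + 13. Since 3 ∣ 15, reducing mod 3 gives n ≡ 13 ≡ 1 (mod 3); since 5 ∣ 15, reducing mod 5 gives n ≡ 13 ≡ 3 (mod 5).

Both directions hold.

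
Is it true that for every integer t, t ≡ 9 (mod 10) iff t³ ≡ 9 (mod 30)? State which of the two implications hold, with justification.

The forward direction fails; the converse holds.

(→) This fails: take t = 19. Then 19 ≡ 9 (mod 10), but 19³ = 6859 ≡ 19 (mod 30), not 9.

(←) Conversely, the residues r modulo 30 with r³ ≡ 9 (mod 30) are exactly {9}, and each is ≡ 9 (mod 10).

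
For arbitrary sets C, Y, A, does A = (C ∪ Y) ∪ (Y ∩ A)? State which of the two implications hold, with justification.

(⊆) This inclusion fails. Take C = ∅, Y = ∅, A = {1}; then 1 ∈ A but 1 ∉ (C ∪ Y) ∪ (Y ∩ A).

(⊇) This inclusion fails. Take C = {1}, Y = ∅, A = ∅; then 1 ∈ (C ∪ Y) ∪ (Y ∩ A) but 1 ∉ A.

Neither inclusion holds.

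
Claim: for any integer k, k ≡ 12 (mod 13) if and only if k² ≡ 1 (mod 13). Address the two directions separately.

(←) This fails: take k = 1. Then 1² = 1 ≡ 1 (mod 13), yet 1 ≡ 1 (mod 13), not 12.

(→) Suppose k ≡ 12 (mod 13). Write k = 13j + 12. Then (13j + 12)² = 169j² + 312j + 144 = 13(13j² + 24j + 11) + 1, so k² ≡ 1 (mod 13).

Not equivalent: only (⇒) holds.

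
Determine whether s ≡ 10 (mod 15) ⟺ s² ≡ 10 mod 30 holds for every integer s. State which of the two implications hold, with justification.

(⟹) This fails: take s = 25. Then 25 ≡ 10 (mod 15), but 25² = 625 ≡ 25 (mod 30), not 10.

(⟸) This fails: take s = 20. Then 20² = 400 ≡ 10 (mod 30), yet 20 ≡ 5 (mod 15), not 10.

(⇒) fails and (⇐) fails.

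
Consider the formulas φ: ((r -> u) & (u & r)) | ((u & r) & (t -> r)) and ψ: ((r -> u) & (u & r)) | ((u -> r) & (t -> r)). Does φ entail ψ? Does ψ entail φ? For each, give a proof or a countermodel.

Forward direction. Assume the antecedent. If r is true, the consequent reduces to true regardless of the other variables. If r is false, the antecedent cannot hold. Either way the consequent holds.

Converse. This fails. Under r = F, u = F, t = F, the left side is false but the right side is true.

(⇒) holds; (⇐) fails.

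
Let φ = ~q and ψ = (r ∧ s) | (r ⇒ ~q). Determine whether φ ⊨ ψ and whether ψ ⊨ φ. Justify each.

(⇒) Assume the antecedent. If r is true, the antecedent forces (r = T, q = F, s = F) or (r = T, q = F, s = T), and (r ∧ s) | (r ⇒ ~q) holds there. If r is false, (r ∧ s) | (r ⇒ ~q) reduces to true regardless of the other variables. Either way (r ∧ s) | (r ⇒ ~q) holds.

(⇐) This fails. Under r = F, q = T, s = F, the left side is false but the right side is true.

(⇒) holds; (⇐) fails.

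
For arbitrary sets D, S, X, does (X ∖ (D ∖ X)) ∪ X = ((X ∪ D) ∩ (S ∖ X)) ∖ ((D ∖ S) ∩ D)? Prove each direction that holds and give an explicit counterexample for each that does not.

Forward inclusion. This inclusion fails. Take D = ∅, S = ∅, X = {1}; then 1 ∈ (X ∖ (D ∖ X)) ∪ X but 1 ∉ ((X ∪ D) ∩ (S ∖ X)) ∖ ((D ∖ S) ∩ D).

Reverse inclusion. This inclusion fails. Take D = {1}, S = {1}, X = ∅; then 1 ∈ ((X ∪ D) ∩ (S ∖ X)) ∖ ((D ∖ S) ∩ D) but 1 ∉ (X ∖ (D ∖ X)) ∪ X.

Neither inclusion holds.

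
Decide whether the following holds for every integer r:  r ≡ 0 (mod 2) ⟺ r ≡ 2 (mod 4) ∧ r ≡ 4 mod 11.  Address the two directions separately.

(→) This fails: r = 0 gives 0 ≡ 0 (mod 2) but 0 ≡ 0 (mod 4), so the conjunction on the right does not hold.

(←) Conversely, if r ≡ 2 (mod 4) and r ≡ 4 (mod 11), then by the Chinese remainder theorem r ≡ 26 (mod 44). Since 26 ≡ 0 (mod 2) and 2 ∣ 44, we get r ≡ 0 (mod 2).

Only the reverse direction holds.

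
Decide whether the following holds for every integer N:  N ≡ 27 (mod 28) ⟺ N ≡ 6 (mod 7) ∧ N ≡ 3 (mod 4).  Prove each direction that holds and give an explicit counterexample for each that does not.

Equivalent; both directions hold.

Forward direction. Suppose N ≡ 27 (mod 28); write N = 28j + 27. Since 7 ∣ 28, reducing mod 7 gives N ≡ 27 ≡ 6 (mod 7); since 4 ∣ 28, reducing mod 4 gives N ≡ 27 ≡ 3 (mod 4).

Converse. If N ≡ 6 (mod 7) and N ≡ 3 (mod 4), then by the Chinese remainder theorem N ≡ 27 (mod 28). This is exactly N ≡ 27 (mod 28).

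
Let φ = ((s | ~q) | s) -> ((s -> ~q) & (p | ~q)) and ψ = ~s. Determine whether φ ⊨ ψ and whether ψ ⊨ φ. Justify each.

[⇒] This fails. Under s = T, q = F, p = F, the left side is true but the right side is false.

[⇐] Assume the antecedent. If s is true, the antecedent cannot hold. If s is false, the consequent reduces to true regardless of the other variables. Either way the consequent holds.

(⇒) fails; (⇐) holds.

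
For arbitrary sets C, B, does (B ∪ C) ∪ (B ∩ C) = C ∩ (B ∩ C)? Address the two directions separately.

Forward inclusion. This inclusion fails. Take C = {1}, B = ∅; then 1 ∈ (B ∪ C) ∪ (B ∩ C) but 1 ∉ C ∩ (B ∩ C).

Reverse inclusion. Let x ∈ C ∩ (B ∩ C). Then x ∈ C ∩ B, from which x ∈ (B ∪ C) ∪ (B ∩ C).

Only the reverse inclusion holds.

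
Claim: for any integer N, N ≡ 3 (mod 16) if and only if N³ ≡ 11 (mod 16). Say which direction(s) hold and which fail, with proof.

(→) Suppose N ≡ 3 (mod 16). Write N = 16j + 3. Then (16j + 3)³ = 4096j³ + 2304j² + 432j + 27 = 16(256j³ + 144j² + 27j + 1) + 11, so N³ ≡ 11 (mod 16).

(←) Conversely, suppose N³ ≡ 11 (mod 16). The only residue r in {0, …, 15} with r³ ≡ 11 (mod 16) is r = 3, so N ≡ 3 (mod 16).

Equivalent; both directions hold.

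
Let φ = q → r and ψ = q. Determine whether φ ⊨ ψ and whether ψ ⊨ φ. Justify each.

Neither implication holds.

(⇒) This fails. Under q = F, r = F, the left side is true but the right side is false.

(⇐) This fails. Under q = T, r = F, the left side is false but the right side is true.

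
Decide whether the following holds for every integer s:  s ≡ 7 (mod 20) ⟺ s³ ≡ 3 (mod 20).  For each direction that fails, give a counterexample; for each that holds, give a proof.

(⇒) Suppose s ≡ 7 (mod 20). Write s = 20j + 7. Then (20j + 7)³ = 8000j³ + 8400j² + 2940j + 343 = 20(400j³ + 420j² + 147j + 17) + 3, so s³ ≡ 3 (mod 20).

(⇐) Conversely, suppose s³ ≡ 3 (mod 20). The only residue r in {0, …, 19} with r³ ≡ 3 (mod 20) is r = 7, so s ≡ 7 (mod 20).

Both directions hold; the statement is true.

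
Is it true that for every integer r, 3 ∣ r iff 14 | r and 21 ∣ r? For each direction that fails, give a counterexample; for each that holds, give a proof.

(←) Suppose 14 ∣ r and 21 ∣ r. Any common multiple of 14 and 21 is a multiple of their lcm; here lcm(14, 21) = 14·21/gcd(14, 21) = 294/7 = 42, so 42 ∣ r. Since 3 ∣ 42, it follows that 3 ∣ r.

(→) This fails: take r = 3. Certainly 3 ∣ 3, but 14 ∤ 3.

The forward direction fails; the converse holds.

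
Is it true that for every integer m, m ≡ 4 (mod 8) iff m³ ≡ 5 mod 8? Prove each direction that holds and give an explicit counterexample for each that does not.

(⟹) This fails: take m = 4. Then 4 ≡ 4 (mod 8), but 4³ = 64 ≡ 0 (mod 8), not 5.

(⟸) This fails: take m = 5. Then 5³ = 125 ≡ 5 (mod 8), yet 5 ≡ 5 (mod 8), not 4.

Both directions fail.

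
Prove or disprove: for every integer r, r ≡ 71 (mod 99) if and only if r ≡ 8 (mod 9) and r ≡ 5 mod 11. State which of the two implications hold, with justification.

Both directions hold; the statement is true.

(⟸) If r ≡ 8 (mod 9) and r ≡ 5 (mod 11), then by the Chinese remainder theorem r ≡ 71 (mod 99). This is exactly r ≡ 71 (mod 99).

(⟹) Suppose r ≡ 71 (mod 99); write r = 99j + 71. Since 9 ∣ 99, reducing mod 9 gives r ≡ 71 ≡ 8 (mod 9); since 11 ∣ 99, reducing mod 11 gives r ≡ 71 ≡ 5 (mod 11).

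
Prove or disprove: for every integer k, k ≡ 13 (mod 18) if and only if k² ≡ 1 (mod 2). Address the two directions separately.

Converse. This fails: take k = 1. Then 1² = 1 ≡ 1 (mod 2), yet 1 ≡ 1 (mod 18), not 13.

Forward direction. Suppose k ≡ 13 (mod 18). Then k² ≡ 13² = 169 (mod 18), and since 2 ∣ 18, also k² ≡ 1 (mod 2).

(⇒) holds; (⇐) fails.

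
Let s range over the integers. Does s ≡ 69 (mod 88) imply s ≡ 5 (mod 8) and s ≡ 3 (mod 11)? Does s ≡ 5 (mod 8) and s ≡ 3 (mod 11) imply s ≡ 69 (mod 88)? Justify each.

[⇒] Suppose s ≡ 69 (mod 88); write s = 88j + 69. Since 8 ∣ 88, reducing mod 8 gives s ≡ 69 ≡ 5 (mod 8); since 11 ∣ 88, reducing mod 11 gives s ≡ 69 ≡ 3 (mod 11).

[⇐] Conversely, if s ≡ 5 (mod 8) and s ≡ 3 (mod 11), then by the Chinese remainder theorem s ≡ 69 (mod 88). This is exactly s ≡ 69 (mod 88).

Both directions hold; the statement is true.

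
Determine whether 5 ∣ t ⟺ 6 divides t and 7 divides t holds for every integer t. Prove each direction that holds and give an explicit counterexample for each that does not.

(⟹) This fails: take t = 5. Certainly 5 ∣ 5, but 6 ∤ 5.

(⟸) This fails: take t = 42. Both 6 ∣ 42 and 7 ∣ 42, yet 42 is not a multiple of 5 (since 42 = 8·5 + 2), so 5 ∤ 42.

Neither implication holds.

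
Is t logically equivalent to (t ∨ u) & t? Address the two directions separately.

Forward direction. Assume the antecedent. If t is true, (t ∨ u) & t reduces to true regardless of the other variables. If t is false, the antecedent cannot hold. Either way (t ∨ u) & t holds.

Converse. Assume the antecedent. If t is true, t reduces to true regardless of the other variables. If t is false, the antecedent cannot hold. Either way t holds.

Both directions hold.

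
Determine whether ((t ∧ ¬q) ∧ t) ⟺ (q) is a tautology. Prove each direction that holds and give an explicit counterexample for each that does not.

Neither implication holds.

(⇒) This fails. Under q = F, t = T, the left side is true but the right side is false.

(⇐) This fails. Under q = T, t = F, the left side is false but the right side is true.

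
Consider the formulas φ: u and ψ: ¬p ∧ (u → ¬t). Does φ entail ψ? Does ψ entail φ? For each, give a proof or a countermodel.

(⇒) This fails. Under p = T, t = F, u = T, the left side is true but the right side is false.

(⇐) This fails. Under p = F, t = F, u = F, the left side is false but the right side is true.

Neither direction holds.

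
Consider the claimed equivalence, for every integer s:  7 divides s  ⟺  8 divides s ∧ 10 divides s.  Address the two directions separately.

(⇒) fails and (⇐) fails.

(→) This fails: take s = 7. Certainly 7 ∣ 7, but 8 ∤ 7.

(←) This fails: take s = 40. Both 8 ∣ 40 and 10 ∣ 40, yet 40 is not a multiple of 7 (since 40 = 5·7 + 5), so 7 ∤ 40.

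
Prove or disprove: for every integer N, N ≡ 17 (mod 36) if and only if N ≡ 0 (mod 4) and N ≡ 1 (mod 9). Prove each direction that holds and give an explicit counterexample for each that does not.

Neither implication holds.

[⇒] This fails: N = 17 gives 17 ≡ 17 (mod 36) but 17 ≡ 1 (mod 4), so the conjunction on the right does not hold.

[⇐] This fails: N = 28 satisfies both congruences on the right (28 ≡ 0 mod 4 and 28 ≡ 1 mod 9) yet 28 ≡ 28 (mod 36), not 17.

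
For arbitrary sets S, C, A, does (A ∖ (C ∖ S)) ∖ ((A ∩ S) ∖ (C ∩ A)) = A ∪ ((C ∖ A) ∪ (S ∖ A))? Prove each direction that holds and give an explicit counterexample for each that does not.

The sets are not equal: only the forward inclusion holds.

Forward inclusion. Let x ∈ (A ∖ (C ∖ S)) ∖ ((A ∩ S) ∖ (C ∩ A)). Then either x ∈ A and x ∉ S, C; or x ∈ S ∩ C ∩ A. In each case x ∈ A ∪ ((C ∖ A) ∪ (S ∖ A)), so (A ∖ (C ∖ S)) ∖ ((A ∩ S) ∖ (C ∩ A)) ⊆ A ∪ ((C ∖ A) ∪ (S ∖ A)).

Reverse inclusion. This inclusion fails. Take S = {1}, C = ∅, A = ∅; then 1 ∈ A ∪ ((C ∖ A) ∪ (S ∖ A)) but 1 ∉ (A ∖ (C ∖ S)) ∖ ((A ∩ S) ∖ (C ∩ A)).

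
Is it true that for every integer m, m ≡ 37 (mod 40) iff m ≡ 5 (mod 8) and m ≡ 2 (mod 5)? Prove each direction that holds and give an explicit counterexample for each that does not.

Both directions hold; the statement is true.

(←) If m ≡ 5 (mod 8) and m ≡ 2 (mod 5), then by the Chinese remainder theorem m ≡ 37 (mod 40). This is exactly m ≡ 37 (mod 40).

(→) Suppose m ≡ 37 (mod 40); write m = 40j + 37. Since 8 ∣ 40, reducing mod 8 gives m ≡ 37 ≡ 5 (mod 8); since 5 ∣ 40, reducing mod 5 gives m ≡ 37 ≡ 2 (mod 5).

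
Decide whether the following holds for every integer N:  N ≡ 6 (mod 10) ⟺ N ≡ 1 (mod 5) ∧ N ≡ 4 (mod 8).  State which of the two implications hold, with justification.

[⇒] This fails: N = 16 gives 16 ≡ 6 (mod 10) but 16 ≡ 0 (mod 8), so the conjunction on the right does not hold.

[⇐] Conversely, if N ≡ 1 (mod 5) and N ≡ 4 (mod 8), then by the Chinese remainder theorem N ≡ 36 (mod 40). Since 36 ≡ 6 (mod 10) and 10 ∣ 40, we get N ≡ 6 (mod 10).

Not equivalent: only (⇐) holds.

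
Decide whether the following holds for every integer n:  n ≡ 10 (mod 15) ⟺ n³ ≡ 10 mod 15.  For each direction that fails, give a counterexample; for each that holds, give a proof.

Both directions hold; the statement is true.

(⟹) Suppose n ≡ 10 (mod 15). Write n = 15j + 10. Then (15j + 10)³ = 3375j³ + 6750j² + 4500j + 1000 = 15(225j³ + 450j² + 300j + 66) + 10, so n³ ≡ 10 (mod 15).

(⟸) Conversely, suppose n³ ≡ 10 (mod 15). The only residue r in {0, …, 14} with r³ ≡ 10 (mod 15) is r = 10, so n ≡ 10 (mod 15).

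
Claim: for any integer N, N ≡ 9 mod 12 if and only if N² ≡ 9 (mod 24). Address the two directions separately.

The forward direction holds; the converse fails.

[⇒] Suppose N ≡ 9 (mod 12). Working modulo 24, N ∈ {9, 21}; for each such r, r² ≡ 9 (mod 24).

[⇐] This fails: take N = 3. Then 3² = 9 ≡ 9 (mod 24), yet 3 ≡ 3 (mod 12), not 9.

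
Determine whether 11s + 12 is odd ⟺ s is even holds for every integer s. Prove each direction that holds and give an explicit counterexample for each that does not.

[⇒] This fails: s = 7 gives 11s + 12 = 89, which is odd, but 7 is odd, not even.

[⇐] This also fails: s = 2 is even, but 11s + 12 = 34 is even, not odd.

(⇒) fails and (⇐) fails.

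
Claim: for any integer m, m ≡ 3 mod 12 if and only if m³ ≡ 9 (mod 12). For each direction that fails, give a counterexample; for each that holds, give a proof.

Neither direction holds.

(→) This fails: take m = 3. Then 3 ≡ 3 (mod 12), but 3³ = 27 ≡ 3 (mod 12), not 9.

(←) This fails: take m = 9. Then 9³ = 729 ≡ 9 (mod 12), yet 9 ≡ 9 (mod 12), not 3.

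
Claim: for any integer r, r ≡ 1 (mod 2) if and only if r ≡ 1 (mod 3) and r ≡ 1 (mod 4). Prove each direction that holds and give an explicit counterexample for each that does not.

Not equivalent: only (⇐) holds.

(⇒) This fails: r = 3 gives 3 ≡ 1 (mod 2) but 3 ≡ 0 (mod 3), so the conjunction on the right does not hold.

(⇐) Conversely, if r ≡ 1 (mod 3) and r ≡ 1 (mod 4), then by the Chinese remainder theorem r ≡ 1 (mod 12). Since 1 ≡ 1 (mod 2) and 2 ∣ 12, we get r ≡ 1 (mod 2).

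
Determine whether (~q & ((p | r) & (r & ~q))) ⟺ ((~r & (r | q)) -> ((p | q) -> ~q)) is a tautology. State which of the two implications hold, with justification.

[⇐] This fails. Under p = F, r = F, q = F, the left side is false but the right side is true.

[⇒] Assume the antecedent. If p is true, the antecedent forces (p = T, r = T, q = F), and the consequent holds there. If p is false, the antecedent forces (p = F, r = T, q = F), and the consequent holds there. Either way the consequent holds.

(⇒) holds; (⇐) fails.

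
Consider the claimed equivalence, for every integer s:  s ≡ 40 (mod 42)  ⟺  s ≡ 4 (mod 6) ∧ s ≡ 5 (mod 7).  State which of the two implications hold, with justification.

The biconditional holds.

(⇐) If s ≡ 4 (mod 6) and s ≡ 5 (mod 7), then by the Chinese remainder theorem s ≡ 40 (mod 42). This is exactly s ≡ 40 (mod 42).

(⇒) Suppose s ≡ 40 (mod 42); write s = 42j + 40. Since 6 ∣ 42, reducing mod 6 gives s ≡ 40 ≡ 4 (mod 6); since 7 ∣ 42, reducing mod 7 gives s ≡ 40 ≡ 5 (mod 7).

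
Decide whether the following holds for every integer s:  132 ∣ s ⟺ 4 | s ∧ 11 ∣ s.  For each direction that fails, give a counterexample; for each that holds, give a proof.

[⇒] If 132 ∣ s, write s = 132q. Since 132 = 33·4, s = 4·(33q), so 4 ∣ s; and since 132 = 12·11, s = 11·(12q), so 11 ∣ s.

[⇐] This fails: take s = 44. Both 4 ∣ 44 and 11 ∣ 44, yet 44 is not a multiple of 132 (since 44 = 0·132 + 44), so 132 ∤ 44.

Only the forward implication holds.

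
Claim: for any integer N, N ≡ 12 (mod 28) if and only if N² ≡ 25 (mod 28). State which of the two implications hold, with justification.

[⇒] This fails: take N = 12. Then 12 ≡ 12 (mod 28), but 12² = 144 ≡ 4 (mod 28), not 25.

[⇐] This fails: take N = 5. Then 5² = 25 ≡ 25 (mod 28), yet 5 ≡ 5 (mod 28), not 12.

Neither implication holds.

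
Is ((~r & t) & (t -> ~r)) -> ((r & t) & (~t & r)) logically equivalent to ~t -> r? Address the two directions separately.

(→) This fails. Under t = F, r = F, the left side is true but the right side is false.

(←) This fails. Under t = T, r = F, the left side is false but the right side is true.

(⇒) fails and (⇐) fails.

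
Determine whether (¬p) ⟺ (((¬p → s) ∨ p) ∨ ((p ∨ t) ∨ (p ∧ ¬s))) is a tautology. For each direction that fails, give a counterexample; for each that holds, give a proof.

Neither direction holds.

(→) This fails. Under s = F, t = F, p = F, the left side is true but the right side is false.

(←) This fails. Under s = F, t = F, p = T, the left side is false but the right side is true.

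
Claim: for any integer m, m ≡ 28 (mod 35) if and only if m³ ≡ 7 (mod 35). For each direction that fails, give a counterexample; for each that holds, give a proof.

[⇐] Suppose m³ ≡ 7 (mod 35). The only residue r in {0, …, 34} with r³ ≡ 7 (mod 35) is r = 28, so m ≡ 28 (mod 35).

[⇒] Suppose m ≡ 28 (mod 35). Write m = 35j + 28. Then (35j + 28)³ = 42875j³ + 102900j² + 82320j + 21952 = 35(1225j³ + 2940j² + 2352j + 627) + 7, so m³ ≡ 7 (mod 35).

The biconditional holds.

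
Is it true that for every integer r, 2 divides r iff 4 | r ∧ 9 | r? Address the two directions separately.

(⟹) This fails: take r = 2. Certainly 2 ∣ 2, but 4 ∤ 2.

(⟸) Suppose 4 ∣ r and 9 ∣ r. Any common multiple of 4 and 9 is a multiple of their lcm; here gcd(4, 9) = 1, so lcm(4, 9) = 4·9 = 36, so 36 ∣ r. Since 2 ∣ 36, it follows that 2 ∣ r.

The forward direction fails; the converse holds.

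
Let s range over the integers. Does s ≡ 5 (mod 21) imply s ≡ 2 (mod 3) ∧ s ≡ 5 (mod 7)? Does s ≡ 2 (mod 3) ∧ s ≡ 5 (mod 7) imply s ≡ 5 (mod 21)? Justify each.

Both directions hold; the statement is true.

(→) Suppose s ≡ 5 (mod 21); write s = 21j + 5. Since 3 ∣ 21, reducing mod 3 gives s ≡ 5 ≡ 2 (mod 3); since 7 ∣ 21, reducing mod 7 gives s ≡ 5 (mod 7).

(←) Conversely, if s ≡ 2 (mod 3) and s ≡ 5 (mod 7), then by the Chinese remainder theorem s ≡ 5 (mod 21). This is exactly s ≡ 5 (mod 21).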